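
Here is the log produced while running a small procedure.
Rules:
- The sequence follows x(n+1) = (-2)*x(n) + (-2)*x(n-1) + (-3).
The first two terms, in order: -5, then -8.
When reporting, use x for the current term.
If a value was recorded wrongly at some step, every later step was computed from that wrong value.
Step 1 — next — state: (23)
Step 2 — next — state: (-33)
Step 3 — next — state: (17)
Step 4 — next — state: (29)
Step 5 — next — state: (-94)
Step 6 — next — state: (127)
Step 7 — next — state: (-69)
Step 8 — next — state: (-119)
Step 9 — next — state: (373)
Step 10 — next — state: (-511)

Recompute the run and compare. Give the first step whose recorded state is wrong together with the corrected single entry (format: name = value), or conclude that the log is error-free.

step 1: x = -2*(-8) + (-2)*(-5) + (-3) = 23 -> consistent with the log
step 2: x = -2*(23) + (-2)*(-8) + (-3) = -33 -> in agreement
step 3: x = -2*(-33) + (-2)*(23) + (-3) = 17 -> verified
step 4: x = -2*(17) + (-2)*(-33) + (-3) = 29 -> confirmed correct
step 5: x = -2*(29) + (-2)*(17) + (-3) = -95 -> this is not what the log shows
Conclusion: step 5 carries the first error; the entry should be x = -95.

step 5, x = -95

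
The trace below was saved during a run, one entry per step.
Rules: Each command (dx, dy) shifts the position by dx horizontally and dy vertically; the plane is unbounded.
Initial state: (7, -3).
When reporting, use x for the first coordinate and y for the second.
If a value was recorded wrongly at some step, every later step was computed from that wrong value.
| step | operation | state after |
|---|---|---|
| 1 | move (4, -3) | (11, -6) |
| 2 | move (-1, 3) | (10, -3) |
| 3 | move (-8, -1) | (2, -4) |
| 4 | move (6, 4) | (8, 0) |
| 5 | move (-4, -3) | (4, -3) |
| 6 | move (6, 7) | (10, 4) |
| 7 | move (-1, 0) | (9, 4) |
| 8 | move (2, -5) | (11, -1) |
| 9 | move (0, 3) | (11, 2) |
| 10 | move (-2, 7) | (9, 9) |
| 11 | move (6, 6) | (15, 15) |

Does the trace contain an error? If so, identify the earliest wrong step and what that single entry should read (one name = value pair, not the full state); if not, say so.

1. x = 7 + (4) = 11, y = -3 + (-3) = -6 (same as recorded)
2. x = 11 + (-1) = 10, y = -6 + (3) = -3 (exactly as logged)
3. x = 10 + (-8) = 2, y = -3 + (-1) = -4 (matches)
4. x = 2 + (6) = 8, y = -4 + (4) = 0 (exactly as logged)
5. x = 8 + (-4) = 4, y = 0 + (-3) = -3 (verified)
6. x = 4 + (6) = 10, y = -3 + (7) = 4 (consistent with the trace)
7. x = 10 + (-1) = 9, y = 4 + (0) = 4 (same as recorded)
8. x = 9 + (2) = 11, y = 4 + (-5) = -1 (no discrepancy)
9. x = 11 + (0) = 11, y = -1 + (3) = 2 (same as recorded)
10. x = 11 + (-2) = 9, y = 2 + (7) = 9 (agrees with the trace)
11. x = 9 + (6) = 15, y = 9 + (6) = 15 (exactly as logged)
Every step is consistent.

no error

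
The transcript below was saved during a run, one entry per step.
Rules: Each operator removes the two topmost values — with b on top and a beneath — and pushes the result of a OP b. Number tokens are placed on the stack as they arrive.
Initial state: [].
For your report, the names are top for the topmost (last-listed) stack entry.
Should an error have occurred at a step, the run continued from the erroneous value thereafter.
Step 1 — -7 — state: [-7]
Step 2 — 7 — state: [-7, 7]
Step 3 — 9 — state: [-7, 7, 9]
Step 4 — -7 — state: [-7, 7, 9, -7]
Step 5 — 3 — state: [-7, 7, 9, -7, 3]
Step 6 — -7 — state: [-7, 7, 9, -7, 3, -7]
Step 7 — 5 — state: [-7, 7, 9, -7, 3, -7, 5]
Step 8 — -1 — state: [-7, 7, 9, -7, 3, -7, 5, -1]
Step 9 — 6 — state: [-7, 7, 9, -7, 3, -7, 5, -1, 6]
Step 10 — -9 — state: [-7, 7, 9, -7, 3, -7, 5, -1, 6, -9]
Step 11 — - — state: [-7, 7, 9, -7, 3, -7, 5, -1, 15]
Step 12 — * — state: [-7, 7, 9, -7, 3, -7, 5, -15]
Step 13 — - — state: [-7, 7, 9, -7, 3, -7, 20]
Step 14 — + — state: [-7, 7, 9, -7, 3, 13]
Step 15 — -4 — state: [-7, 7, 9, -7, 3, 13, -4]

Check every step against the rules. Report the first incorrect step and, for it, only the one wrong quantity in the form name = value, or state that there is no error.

step 1: push -7: top = -7 -> exactly as logged
step 2: push 7: top = 7 -> in agreement
step 3: push 9: top = 9 -> in agreement
step 4: push -7: top = -7 -> exactly as logged
step 5: push 3: top = 3 -> confirmed correct
step 6: push -7: top = -7 -> agrees with the transcript
step 7: push 5: top = 5 -> no discrepancy
step 8: push -1: top = -1 -> agrees with the transcript
step 9: push 6: top = 6 -> agrees with the transcript
step 10: push -9: top = -9 -> in agreement
step 11: 6 - -9 = 15 -> same as recorded
step 12: -1 * 15 = -15 -> no discrepancy
step 13: 5 - -15 = 20 -> checks out
step 14: -7 + 20 = 13 -> verified
step 15: push -4: top = -4 -> consistent with the transcript
All entries verified; no error found.

no error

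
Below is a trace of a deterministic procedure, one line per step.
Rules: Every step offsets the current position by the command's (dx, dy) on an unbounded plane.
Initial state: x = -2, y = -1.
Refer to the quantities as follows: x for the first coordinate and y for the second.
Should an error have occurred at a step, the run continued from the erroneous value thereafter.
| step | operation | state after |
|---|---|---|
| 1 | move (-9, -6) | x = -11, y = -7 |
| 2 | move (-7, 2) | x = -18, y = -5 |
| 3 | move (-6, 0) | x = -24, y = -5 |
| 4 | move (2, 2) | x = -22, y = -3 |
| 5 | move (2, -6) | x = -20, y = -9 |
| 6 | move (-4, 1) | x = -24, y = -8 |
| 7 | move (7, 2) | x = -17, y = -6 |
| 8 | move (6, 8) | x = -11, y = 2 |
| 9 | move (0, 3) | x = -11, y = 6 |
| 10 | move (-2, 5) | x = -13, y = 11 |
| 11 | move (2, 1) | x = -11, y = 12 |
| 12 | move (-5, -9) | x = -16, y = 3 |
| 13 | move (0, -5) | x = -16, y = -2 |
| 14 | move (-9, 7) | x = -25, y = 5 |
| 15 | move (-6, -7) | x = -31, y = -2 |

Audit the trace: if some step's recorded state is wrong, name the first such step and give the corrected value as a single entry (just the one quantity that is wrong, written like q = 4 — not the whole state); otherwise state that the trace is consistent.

Step 1: x = -2 + (-9) = -11, y = -1 + (-6) = -7 — verified.
Step 2: x = -11 + (-7) = -18, y = -7 + (2) = -5 — same as recorded.
Step 3: x = -18 + (-6) = -24, y = -5 + (0) = -5 — verified.
Step 4: x = -24 + (2) = -22, y = -5 + (2) = -3 — matches.
Step 5: x = -22 + (2) = -20, y = -3 + (-6) = -9 — same as recorded.
Step 6: x = -20 + (-4) = -24, y = -9 + (1) = -8 — exactly as logged.
Step 7: x = -24 + (7) = -17, y = -8 + (2) = -6 — consistent with the trace.
Step 8: x = -17 + (6) = -11, y = -6 + (8) = 2 — verified.
Step 9: x = -11 + (0) = -11, y = 2 + (3) = 5 — not what was recorded.
First deviation found at step 9; the corrected entry is y = 5.

step 9, y = 5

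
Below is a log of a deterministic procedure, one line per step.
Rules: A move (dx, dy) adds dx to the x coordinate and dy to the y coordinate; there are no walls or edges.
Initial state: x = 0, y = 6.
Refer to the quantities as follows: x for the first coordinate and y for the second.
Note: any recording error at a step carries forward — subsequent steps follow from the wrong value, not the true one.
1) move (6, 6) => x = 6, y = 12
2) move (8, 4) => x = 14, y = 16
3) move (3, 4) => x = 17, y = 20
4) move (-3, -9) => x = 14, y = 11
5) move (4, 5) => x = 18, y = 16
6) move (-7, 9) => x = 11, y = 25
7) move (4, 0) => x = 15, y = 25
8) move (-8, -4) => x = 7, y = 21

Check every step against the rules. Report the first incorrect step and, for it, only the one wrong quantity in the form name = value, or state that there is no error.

Recomputing the run from the initial state:
step 1: x = 6, y = 12
step 2: x = 14, y = 16
step 3: x = 17, y = 20
step 4: x = 14, y = 11
step 5: x = 18, y = 16
step 6: x = 11, y = 25
step 7: x = 15, y = 25
step 8: x = 7, y = 21
This matches the log at every step.

no error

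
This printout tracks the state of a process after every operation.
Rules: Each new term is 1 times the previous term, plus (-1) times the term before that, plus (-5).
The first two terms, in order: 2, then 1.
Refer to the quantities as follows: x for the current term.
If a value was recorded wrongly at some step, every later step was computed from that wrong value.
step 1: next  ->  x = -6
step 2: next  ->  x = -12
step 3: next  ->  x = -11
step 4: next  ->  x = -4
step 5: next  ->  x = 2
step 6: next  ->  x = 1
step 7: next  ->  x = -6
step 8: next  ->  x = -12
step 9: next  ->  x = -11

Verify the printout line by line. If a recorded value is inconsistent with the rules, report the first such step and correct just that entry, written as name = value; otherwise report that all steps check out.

no error

Recomputing the run from the initial state:
step 1: x = -6
step 2: x = -12
step 3: x = -11
step 4: x = -4
step 5: x = 2
step 6: x = 1
step 7: x = -6
step 8: x = -12
step 9: x = -11
This matches the printout at every step.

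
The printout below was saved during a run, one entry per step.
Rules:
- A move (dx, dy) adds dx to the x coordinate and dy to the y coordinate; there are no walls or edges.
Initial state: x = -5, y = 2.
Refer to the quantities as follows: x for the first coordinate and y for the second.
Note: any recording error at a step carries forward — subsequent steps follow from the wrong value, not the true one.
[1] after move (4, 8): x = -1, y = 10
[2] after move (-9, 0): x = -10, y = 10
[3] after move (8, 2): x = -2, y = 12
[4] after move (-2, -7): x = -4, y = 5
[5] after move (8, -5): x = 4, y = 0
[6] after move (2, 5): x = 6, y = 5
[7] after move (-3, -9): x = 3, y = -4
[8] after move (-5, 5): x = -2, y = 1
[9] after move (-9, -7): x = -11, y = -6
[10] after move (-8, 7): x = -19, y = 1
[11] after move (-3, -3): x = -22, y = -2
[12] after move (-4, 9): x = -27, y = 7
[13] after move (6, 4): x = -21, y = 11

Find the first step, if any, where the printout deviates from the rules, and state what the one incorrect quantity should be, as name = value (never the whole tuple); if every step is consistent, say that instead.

1. x = -5 + (4) = -1, y = 2 + (8) = 10 (agrees with the printout)
2. x = -1 + (-9) = -10, y = 10 + (0) = 10 (checks out)
3. x = -10 + (8) = -2, y = 10 + (2) = 12 (no discrepancy)
4. x = -2 + (-2) = -4, y = 12 + (-7) = 5 (matches)
5. x = -4 + (8) = 4, y = 5 + (-5) = 0 (verified)
6. x = 4 + (2) = 6, y = 0 + (5) = 5 (agrees with the printout)
7. x = 6 + (-3) = 3, y = 5 + (-9) = -4 (same as recorded)
8. x = 3 + (-5) = -2, y = -4 + (5) = 1 (consistent with the printout)
9. x = -2 + (-9) = -11, y = 1 + (-7) = -6 (matches)
10. x = -11 + (-8) = -19, y = -6 + (7) = 1 (consistent with the printout)
11. x = -19 + (-3) = -22, y = 1 + (-3) = -2 (confirmed correct)
12. x = -22 + (-4) = -26, y = -2 + (9) = 7 (a discrepancy with the printout)
First deviation found at step 12; the corrected entry is x = -26.

step 12, x = -26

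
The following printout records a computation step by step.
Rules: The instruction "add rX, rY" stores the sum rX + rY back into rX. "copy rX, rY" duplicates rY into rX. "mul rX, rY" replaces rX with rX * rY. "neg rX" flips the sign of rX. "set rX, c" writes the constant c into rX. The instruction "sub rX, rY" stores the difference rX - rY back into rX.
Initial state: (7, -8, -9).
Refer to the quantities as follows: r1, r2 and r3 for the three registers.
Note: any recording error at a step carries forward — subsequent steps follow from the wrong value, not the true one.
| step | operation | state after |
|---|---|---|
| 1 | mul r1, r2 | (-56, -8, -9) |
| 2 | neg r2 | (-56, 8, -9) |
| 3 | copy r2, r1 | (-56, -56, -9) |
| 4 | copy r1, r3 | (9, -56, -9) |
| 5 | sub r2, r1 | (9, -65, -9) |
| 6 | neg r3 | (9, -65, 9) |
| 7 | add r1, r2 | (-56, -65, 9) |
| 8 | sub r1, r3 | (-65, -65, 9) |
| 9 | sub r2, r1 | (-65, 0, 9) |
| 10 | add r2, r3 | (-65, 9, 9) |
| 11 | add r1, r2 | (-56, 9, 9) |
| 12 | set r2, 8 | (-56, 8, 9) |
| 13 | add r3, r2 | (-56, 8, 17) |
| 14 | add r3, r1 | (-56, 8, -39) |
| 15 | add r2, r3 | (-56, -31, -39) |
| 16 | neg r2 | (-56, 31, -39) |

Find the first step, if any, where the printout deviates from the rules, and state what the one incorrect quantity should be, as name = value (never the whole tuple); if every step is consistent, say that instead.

Step 1: r1 = 7 * -8 = -56 — verified.
Step 2: r2 = -(-8) = 8 — exactly as logged.
Step 3: r2 = -56 — verified.
Step 4: r1 = -9 — the entry is off here.
Step 4 is the first one off; corrected, r1 = -9.

step 4, r1 = -9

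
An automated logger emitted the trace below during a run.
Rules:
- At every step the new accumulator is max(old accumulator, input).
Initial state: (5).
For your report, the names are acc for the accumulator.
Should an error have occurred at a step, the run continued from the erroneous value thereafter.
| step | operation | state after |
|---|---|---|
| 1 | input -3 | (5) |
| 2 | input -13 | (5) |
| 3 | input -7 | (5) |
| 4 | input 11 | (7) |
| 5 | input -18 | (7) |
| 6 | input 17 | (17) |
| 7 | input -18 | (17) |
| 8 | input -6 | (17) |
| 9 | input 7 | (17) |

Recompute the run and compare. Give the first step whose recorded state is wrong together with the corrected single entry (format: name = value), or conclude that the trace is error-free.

1. acc = max(5, -3) = 5 (consistent with the trace)
2. acc = max(5, -13) = 5 (matches)
3. acc = max(5, -7) = 5 (verified)
4. acc = max(5, 11) = 11 (the entry is off here)
First incorrect step: 4; the correct value is acc = 11.

step 4, acc = 11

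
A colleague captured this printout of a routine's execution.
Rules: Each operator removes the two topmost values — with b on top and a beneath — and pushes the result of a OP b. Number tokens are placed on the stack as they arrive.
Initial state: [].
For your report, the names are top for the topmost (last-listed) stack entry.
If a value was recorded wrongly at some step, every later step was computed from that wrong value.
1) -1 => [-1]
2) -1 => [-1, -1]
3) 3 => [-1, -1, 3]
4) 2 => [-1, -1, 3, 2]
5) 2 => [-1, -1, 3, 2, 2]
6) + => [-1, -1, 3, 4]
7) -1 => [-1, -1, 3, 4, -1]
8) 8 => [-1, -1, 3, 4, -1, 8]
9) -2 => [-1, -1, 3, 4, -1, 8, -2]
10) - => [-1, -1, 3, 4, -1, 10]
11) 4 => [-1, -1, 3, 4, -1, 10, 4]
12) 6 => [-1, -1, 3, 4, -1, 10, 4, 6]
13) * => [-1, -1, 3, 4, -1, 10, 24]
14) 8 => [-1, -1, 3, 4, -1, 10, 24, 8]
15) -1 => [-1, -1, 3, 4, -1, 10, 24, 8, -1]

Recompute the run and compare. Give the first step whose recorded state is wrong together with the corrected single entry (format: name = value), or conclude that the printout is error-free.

1. push -1: top = -1 (same as recorded)
2. push -1: top = -1 (matches)
3. push 3: top = 3 (exactly as logged)
4. push 2: top = 2 (matches)
5. push 2: top = 2 (exactly as logged)
6. 2 + 2 = 4 (agrees with the printout)
7. push -1: top = -1 (same as recorded)
8. push 8: top = 8 (consistent with the printout)
9. push -2: top = -2 (matches)
10. 8 - -2 = 10 (checks out)
11. push 4: top = 4 (agrees with the printout)
12. push 6: top = 6 (in agreement)
13. 4 * 6 = 24 (matches)
14. push 8: top = 8 (matches)
15. push -1: top = -1 (no discrepancy)
Every step is consistent.

no error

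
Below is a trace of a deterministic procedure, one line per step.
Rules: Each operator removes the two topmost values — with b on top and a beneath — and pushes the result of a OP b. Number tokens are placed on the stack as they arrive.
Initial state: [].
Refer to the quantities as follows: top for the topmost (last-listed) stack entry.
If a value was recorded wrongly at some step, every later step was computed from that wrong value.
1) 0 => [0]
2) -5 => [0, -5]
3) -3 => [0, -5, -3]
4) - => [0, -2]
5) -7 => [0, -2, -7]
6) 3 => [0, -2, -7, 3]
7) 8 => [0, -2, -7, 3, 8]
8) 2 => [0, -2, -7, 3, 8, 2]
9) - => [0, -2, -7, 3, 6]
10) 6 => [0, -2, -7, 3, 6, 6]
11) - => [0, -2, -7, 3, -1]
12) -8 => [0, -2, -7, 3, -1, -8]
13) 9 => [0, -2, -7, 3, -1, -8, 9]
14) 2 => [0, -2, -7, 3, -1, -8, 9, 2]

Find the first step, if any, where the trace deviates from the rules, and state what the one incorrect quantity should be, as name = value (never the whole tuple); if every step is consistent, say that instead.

step 11, top = 0

Step 1: push 0: top = 0 — in agreement.
Step 2: push -5: top = -5 — exactly as logged.
Step 3: push -3: top = -3 — agrees with the trace.
Step 4: -5 - -3 = -2 — no discrepancy.
Step 5: push -7: top = -7 — consistent with the trace.
Step 6: push 3: top = 3 — checks out.
Step 7: push 8: top = 8 — no discrepancy.
Step 8: push 2: top = 2 — agrees with the trace.
Step 9: 8 - 2 = 6 — matches.
Step 10: push 6: top = 6 — checks out.
Step 11: 6 - 6 = 0 — this is not what the trace shows.
First deviation found at step 11; the corrected entry is top = 0.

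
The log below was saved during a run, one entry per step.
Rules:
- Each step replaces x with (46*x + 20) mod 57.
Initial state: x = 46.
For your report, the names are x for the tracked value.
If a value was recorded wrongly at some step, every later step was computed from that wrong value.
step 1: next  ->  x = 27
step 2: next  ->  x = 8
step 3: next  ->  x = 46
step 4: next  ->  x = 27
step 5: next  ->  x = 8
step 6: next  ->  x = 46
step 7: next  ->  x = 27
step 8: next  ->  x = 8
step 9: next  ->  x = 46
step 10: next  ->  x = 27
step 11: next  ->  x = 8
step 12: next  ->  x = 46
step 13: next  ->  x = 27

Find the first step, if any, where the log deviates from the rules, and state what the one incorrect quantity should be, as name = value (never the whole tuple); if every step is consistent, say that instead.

no error

1. x = (46*46 + 20) mod 57 = 27 (confirmed correct)
2. x = (46*27 + 20) mod 57 = 8 (no discrepancy)
3. x = (46*8 + 20) mod 57 = 46 (confirmed correct)
4. x = (46*46 + 20) mod 57 = 27 (no discrepancy)
5. x = (46*27 + 20) mod 57 = 8 (verified)
6. x = (46*8 + 20) mod 57 = 46 (agrees with the log)
7. x = (46*46 + 20) mod 57 = 27 (agrees with the log)
8. x = (46*27 + 20) mod 57 = 8 (no discrepancy)
9. x = (46*8 + 20) mod 57 = 46 (checks out)
10. x = (46*46 + 20) mod 57 = 27 (in agreement)
11. x = (46*27 + 20) mod 57 = 8 (same as recorded)
12. x = (46*8 + 20) mod 57 = 46 (exactly as logged)
13. x = (46*46 + 20) mod 57 = 27 (agrees with the log)
All steps check out; nothing to correct.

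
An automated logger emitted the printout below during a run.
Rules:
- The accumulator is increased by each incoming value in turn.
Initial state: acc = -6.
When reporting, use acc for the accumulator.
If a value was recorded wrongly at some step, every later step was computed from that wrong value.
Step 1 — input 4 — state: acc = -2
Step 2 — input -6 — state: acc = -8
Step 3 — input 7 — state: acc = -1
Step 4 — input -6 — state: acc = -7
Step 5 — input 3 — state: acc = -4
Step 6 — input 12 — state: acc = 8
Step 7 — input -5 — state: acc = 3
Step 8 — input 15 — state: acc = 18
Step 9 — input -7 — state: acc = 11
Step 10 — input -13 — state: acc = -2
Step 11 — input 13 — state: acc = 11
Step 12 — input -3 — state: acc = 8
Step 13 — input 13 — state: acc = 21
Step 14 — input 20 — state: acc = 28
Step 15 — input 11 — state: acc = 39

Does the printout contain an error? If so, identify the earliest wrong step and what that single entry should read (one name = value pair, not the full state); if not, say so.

Recomputing the run from the initial state:
step 1: acc = -2
step 2: acc = -8
step 3: acc = -1
step 4: acc = -7
step 5: acc = -4
step 6: acc = 8
step 7: acc = 3
step 8: acc = 18
step 9: acc = 11
step 10: acc = -2
step 11: acc = 11
step 12: acc = 8
step 13: acc = 21
step 14: acc = 41
step 15: acc = 52
The first disagreement with the printout is at step 14, where the value should be acc = 41.

step 14, acc = 41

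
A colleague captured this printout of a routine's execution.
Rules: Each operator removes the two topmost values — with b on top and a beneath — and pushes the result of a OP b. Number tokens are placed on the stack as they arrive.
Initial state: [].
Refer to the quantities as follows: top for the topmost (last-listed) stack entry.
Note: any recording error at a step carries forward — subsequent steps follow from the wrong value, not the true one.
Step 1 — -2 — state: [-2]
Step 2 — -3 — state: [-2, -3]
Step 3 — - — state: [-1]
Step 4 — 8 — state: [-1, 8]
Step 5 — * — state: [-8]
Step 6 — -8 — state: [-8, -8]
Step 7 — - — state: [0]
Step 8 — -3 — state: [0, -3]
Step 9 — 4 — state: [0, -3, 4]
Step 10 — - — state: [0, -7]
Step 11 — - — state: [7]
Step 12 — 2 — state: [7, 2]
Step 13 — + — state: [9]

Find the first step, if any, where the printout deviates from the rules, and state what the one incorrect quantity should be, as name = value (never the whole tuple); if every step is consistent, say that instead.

step 3, top = 1

Recomputing the run from the initial state:
step 1: [-2]
step 2: [-2, -3]
step 3: [1]
step 4: [1, 8]
step 5: [8]
step 6: [8, -8]
step 7: [16]
step 8: [16, -3]
step 9: [16, -3, 4]
step 10: [16, -7]
step 11: [23]
step 12: [23, 2]
step 13: [25]
The first disagreement with the printout is at step 3, where the value should be top = 1.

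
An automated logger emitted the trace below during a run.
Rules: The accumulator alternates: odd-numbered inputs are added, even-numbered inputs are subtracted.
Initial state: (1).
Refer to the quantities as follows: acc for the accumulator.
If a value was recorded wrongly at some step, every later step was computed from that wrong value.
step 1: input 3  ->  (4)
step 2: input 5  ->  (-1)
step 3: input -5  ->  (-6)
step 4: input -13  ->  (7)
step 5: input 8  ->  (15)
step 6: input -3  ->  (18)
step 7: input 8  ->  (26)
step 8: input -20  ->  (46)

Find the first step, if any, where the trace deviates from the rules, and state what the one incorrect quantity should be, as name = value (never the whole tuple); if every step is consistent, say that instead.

1. acc = 1 + 3 = 4 (same as recorded)
2. acc = 4 - 5 = -1 (in agreement)
3. acc = -1 + -5 = -6 (confirmed correct)
4. acc = -6 - -13 = 7 (in agreement)
5. acc = 7 + 8 = 15 (exactly as logged)
6. acc = 15 - -3 = 18 (agrees with the trace)
7. acc = 18 + 8 = 26 (confirmed correct)
8. acc = 26 - -20 = 46 (confirmed correct)
All steps check out; nothing to correct.

no error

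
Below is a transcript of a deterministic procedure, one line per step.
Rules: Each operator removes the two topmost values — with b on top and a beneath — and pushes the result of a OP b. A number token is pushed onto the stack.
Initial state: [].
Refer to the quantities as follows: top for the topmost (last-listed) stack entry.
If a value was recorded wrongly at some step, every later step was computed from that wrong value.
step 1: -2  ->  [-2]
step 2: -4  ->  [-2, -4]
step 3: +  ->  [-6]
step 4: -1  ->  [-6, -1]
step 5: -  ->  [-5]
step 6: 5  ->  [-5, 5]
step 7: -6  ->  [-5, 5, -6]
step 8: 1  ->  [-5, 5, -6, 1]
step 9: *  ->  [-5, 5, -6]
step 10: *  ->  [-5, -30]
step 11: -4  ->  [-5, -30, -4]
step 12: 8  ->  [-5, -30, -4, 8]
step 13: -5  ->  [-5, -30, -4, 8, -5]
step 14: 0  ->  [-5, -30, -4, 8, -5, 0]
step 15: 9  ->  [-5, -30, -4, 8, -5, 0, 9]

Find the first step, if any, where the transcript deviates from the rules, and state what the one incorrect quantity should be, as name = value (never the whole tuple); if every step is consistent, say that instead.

step 1: push -2: top = -2 -> agrees with the transcript
step 2: push -4: top = -4 -> exactly as logged
step 3: -2 + -4 = -6 -> consistent with the transcript
step 4: push -1: top = -1 -> exactly as logged
step 5: -6 - -1 = -5 -> no discrepancy
step 6: push 5: top = 5 -> confirmed correct
step 7: push -6: top = -6 -> exactly as logged
step 8: push 1: top = 1 -> verified
step 9: -6 * 1 = -6 -> agrees with the transcript
step 10: 5 * -6 = -30 -> same as recorded
step 11: push -4: top = -4 -> checks out
step 12: push 8: top = 8 -> consistent with the transcript
step 13: push -5: top = -5 -> confirmed correct
step 14: push 0: top = 0 -> in agreement
step 15: push 9: top = 9 -> checks out
Nothing is out of place; the run is error-free.

no error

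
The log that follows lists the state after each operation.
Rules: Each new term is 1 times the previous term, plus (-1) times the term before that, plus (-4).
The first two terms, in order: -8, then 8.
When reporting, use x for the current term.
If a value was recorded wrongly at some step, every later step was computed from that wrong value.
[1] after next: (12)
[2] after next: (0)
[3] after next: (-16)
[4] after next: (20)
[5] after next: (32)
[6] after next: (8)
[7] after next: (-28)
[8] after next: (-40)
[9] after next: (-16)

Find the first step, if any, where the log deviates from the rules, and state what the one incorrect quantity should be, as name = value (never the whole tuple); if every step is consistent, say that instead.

step 4, x = -20

1. x = 1*(8) + (-1)*(-8) + (-4) = 12 (confirmed correct)
2. x = 1*(12) + (-1)*(8) + (-4) = 0 (matches)
3. x = 1*(0) + (-1)*(12) + (-4) = -16 (no discrepancy)
4. x = 1*(-16) + (-1)*(0) + (-4) = -20 (the entry is off here)
First deviation found at step 4; the corrected entry is x = -20.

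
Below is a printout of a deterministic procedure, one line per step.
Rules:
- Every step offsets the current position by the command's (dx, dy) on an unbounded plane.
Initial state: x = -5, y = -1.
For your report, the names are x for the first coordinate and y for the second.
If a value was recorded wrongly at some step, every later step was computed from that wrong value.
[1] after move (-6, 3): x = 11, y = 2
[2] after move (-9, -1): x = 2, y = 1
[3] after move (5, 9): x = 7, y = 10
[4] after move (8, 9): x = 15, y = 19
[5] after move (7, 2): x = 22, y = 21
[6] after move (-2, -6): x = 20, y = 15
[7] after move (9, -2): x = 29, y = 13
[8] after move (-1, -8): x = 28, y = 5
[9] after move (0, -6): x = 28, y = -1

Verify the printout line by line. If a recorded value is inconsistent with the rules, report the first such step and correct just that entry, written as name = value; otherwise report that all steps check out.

step 1, x = -11

Step 1: x = -5 + (-6) = -11, y = -1 + (3) = 2 — the recorded entry deviates here.
Conclusion: step 1 carries the first error; the entry should be x = -11.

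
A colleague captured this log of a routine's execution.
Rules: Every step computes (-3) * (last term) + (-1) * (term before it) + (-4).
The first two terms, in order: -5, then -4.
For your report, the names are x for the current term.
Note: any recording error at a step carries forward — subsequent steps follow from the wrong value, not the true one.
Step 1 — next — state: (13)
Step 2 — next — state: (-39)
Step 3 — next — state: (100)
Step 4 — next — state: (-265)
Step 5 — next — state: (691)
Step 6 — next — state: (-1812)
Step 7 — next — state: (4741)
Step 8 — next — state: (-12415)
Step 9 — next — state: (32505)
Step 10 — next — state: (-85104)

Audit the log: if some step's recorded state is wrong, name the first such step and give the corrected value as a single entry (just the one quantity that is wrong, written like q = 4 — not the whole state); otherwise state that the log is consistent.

step 1: x = -3*(-4) + (-1)*(-5) + (-4) = 13 -> checks out
step 2: x = -3*(13) + (-1)*(-4) + (-4) = -39 -> agrees with the log
step 3: x = -3*(-39) + (-1)*(13) + (-4) = 100 -> checks out
step 4: x = -3*(100) + (-1)*(-39) + (-4) = -265 -> no discrepancy
step 5: x = -3*(-265) + (-1)*(100) + (-4) = 691 -> verified
step 6: x = -3*(691) + (-1)*(-265) + (-4) = -1812 -> matches
step 7: x = -3*(-1812) + (-1)*(691) + (-4) = 4741 -> same as recorded
step 8: x = -3*(4741) + (-1)*(-1812) + (-4) = -12415 -> consistent with the log
step 9: x = -3*(-12415) + (-1)*(4741) + (-4) = 32500 -> the recorded entry deviates here
That makes step 9 the first incorrect line — x = 32500 is what it should show.

step 9, x = 32500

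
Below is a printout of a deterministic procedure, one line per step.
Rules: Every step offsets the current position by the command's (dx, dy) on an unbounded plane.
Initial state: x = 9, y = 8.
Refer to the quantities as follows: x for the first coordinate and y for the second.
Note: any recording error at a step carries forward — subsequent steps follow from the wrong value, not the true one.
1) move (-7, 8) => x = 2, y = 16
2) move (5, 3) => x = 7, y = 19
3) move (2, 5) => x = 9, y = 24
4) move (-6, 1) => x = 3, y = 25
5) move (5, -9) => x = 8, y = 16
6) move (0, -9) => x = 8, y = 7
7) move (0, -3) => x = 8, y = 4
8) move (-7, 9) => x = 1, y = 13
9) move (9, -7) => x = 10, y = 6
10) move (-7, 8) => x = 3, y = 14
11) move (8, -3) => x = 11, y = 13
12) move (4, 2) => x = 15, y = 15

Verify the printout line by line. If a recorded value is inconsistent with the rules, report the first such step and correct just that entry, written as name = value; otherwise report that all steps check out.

1. x = 9 + (-7) = 2, y = 8 + (8) = 16 (in agreement)
2. x = 2 + (5) = 7, y = 16 + (3) = 19 (confirmed correct)
3. x = 7 + (2) = 9, y = 19 + (5) = 24 (no discrepancy)
4. x = 9 + (-6) = 3, y = 24 + (1) = 25 (consistent with the printout)
5. x = 3 + (5) = 8, y = 25 + (-9) = 16 (exactly as logged)
6. x = 8 + (0) = 8, y = 16 + (-9) = 7 (agrees with the printout)
7. x = 8 + (0) = 8, y = 7 + (-3) = 4 (exactly as logged)
8. x = 8 + (-7) = 1, y = 4 + (9) = 13 (same as recorded)
9. x = 1 + (9) = 10, y = 13 + (-7) = 6 (in agreement)
10. x = 10 + (-7) = 3, y = 6 + (8) = 14 (verified)
11. x = 3 + (8) = 11, y = 14 + (-3) = 11 (the printout has a different value)
Step 11 is the first one off; corrected, y = 11.

step 11, y = 11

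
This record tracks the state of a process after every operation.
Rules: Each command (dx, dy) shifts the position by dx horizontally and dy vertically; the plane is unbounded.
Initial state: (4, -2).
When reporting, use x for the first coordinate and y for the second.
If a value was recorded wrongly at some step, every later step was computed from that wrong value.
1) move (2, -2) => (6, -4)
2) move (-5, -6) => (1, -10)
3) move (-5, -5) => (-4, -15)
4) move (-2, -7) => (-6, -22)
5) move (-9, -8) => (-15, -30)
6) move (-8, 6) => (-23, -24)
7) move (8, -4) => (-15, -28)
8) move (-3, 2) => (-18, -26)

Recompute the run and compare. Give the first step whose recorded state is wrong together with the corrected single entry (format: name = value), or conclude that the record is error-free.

no error

1. x = 4 + (2) = 6, y = -2 + (-2) = -4 (verified)
2. x = 6 + (-5) = 1, y = -4 + (-6) = -10 (confirmed correct)
3. x = 1 + (-5) = -4, y = -10 + (-5) = -15 (matches)
4. x = -4 + (-2) = -6, y = -15 + (-7) = -22 (confirmed correct)
5. x = -6 + (-9) = -15, y = -22 + (-8) = -30 (consistent with the record)
6. x = -15 + (-8) = -23, y = -30 + (6) = -24 (confirmed correct)
7. x = -23 + (8) = -15, y = -24 + (-4) = -28 (no discrepancy)
8. x = -15 + (-3) = -18, y = -28 + (2) = -26 (no discrepancy)
Nothing is out of place; the run is error-free.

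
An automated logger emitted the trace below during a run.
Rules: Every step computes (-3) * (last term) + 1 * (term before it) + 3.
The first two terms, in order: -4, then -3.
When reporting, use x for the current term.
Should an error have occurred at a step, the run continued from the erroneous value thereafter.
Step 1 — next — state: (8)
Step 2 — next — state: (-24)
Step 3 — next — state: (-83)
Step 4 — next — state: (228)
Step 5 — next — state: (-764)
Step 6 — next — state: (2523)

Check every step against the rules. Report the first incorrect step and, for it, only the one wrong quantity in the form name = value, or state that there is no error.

1. x = -3*(-3) + (1)*(-4) + (3) = 8 (verified)
2. x = -3*(8) + (1)*(-3) + (3) = -24 (confirmed correct)
3. x = -3*(-24) + (1)*(8) + (3) = 83 (a discrepancy with the trace)
Step 3 is the first one off; corrected, x = 83.

step 3, x = 83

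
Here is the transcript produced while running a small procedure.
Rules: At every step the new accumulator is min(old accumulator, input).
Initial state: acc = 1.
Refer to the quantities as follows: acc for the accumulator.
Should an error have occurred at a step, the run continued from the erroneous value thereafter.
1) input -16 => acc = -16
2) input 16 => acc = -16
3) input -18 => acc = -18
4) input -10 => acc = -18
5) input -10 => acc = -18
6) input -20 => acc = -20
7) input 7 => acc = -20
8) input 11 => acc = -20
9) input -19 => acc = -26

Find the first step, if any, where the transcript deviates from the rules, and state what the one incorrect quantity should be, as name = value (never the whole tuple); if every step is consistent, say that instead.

Recomputing the run from the initial state:
step 1: acc = -16
step 2: acc = -16
step 3: acc = -18
step 4: acc = -18
step 5: acc = -18
step 6: acc = -20
step 7: acc = -20
step 8: acc = -20
step 9: acc = -20
The first disagreement with the transcript is at step 9, where the value should be acc = -20.

step 9, acc = -20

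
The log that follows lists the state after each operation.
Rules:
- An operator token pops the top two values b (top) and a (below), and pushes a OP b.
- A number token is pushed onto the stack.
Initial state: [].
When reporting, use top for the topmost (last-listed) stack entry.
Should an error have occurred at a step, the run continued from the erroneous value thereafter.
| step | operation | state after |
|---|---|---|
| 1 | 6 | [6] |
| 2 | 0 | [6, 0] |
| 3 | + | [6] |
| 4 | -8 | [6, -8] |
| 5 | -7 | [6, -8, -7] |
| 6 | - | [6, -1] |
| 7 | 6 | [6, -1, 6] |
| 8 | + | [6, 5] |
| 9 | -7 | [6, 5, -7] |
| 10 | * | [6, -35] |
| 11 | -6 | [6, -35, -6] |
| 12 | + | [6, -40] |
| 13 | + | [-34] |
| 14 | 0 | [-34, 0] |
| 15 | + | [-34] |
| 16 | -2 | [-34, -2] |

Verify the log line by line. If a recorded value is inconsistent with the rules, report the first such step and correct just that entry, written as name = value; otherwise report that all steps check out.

Recomputing the run from the initial state:
step 1: [6]
step 2: [6, 0]
step 3: [6]
step 4: [6, -8]
step 5: [6, -8, -7]
step 6: [6, -1]
step 7: [6, -1, 6]
step 8: [6, 5]
step 9: [6, 5, -7]
step 10: [6, -35]
step 11: [6, -35, -6]
step 12: [6, -41]
step 13: [-35]
step 14: [-35, 0]
step 15: [-35]
step 16: [-35, -2]
The first disagreement with the log is at step 12, where the value should be top = -41.

step 12, top = -41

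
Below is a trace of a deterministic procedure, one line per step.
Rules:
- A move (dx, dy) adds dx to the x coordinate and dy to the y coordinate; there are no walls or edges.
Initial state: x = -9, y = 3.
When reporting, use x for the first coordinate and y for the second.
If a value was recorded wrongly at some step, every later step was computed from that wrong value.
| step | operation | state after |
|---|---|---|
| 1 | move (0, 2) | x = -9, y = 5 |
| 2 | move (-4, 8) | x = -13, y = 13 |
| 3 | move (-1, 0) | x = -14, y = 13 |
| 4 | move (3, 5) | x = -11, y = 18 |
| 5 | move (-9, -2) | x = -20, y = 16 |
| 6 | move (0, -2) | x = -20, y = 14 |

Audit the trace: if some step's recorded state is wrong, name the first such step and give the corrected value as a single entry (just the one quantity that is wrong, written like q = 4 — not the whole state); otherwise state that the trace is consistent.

Step 1: x = -9 + (0) = -9, y = 3 + (2) = 5 — in agreement.
Step 2: x = -9 + (-4) = -13, y = 5 + (8) = 13 — matches.
Step 3: x = -13 + (-1) = -14, y = 13 + (0) = 13 — consistent with the trace.
Step 4: x = -14 + (3) = -11, y = 13 + (5) = 18 — no discrepancy.
Step 5: x = -11 + (-9) = -20, y = 18 + (-2) = 16 — consistent with the trace.
Step 6: x = -20 + (0) = -20, y = 16 + (-2) = 14 — same as recorded.
Nothing is out of place; the run is error-free.

no error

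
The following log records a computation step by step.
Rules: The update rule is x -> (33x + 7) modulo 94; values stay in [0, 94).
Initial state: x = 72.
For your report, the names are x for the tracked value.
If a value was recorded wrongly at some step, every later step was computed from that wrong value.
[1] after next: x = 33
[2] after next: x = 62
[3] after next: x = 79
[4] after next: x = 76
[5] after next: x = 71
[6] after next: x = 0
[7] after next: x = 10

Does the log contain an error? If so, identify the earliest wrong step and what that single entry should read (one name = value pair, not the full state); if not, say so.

step 7, x = 7

Recomputing the run from the initial state:
step 1: x = 33
step 2: x = 62
step 3: x = 79
step 4: x = 76
step 5: x = 71
step 6: x = 0
step 7: x = 7
The first disagreement with the log is at step 7, where the value should be x = 7.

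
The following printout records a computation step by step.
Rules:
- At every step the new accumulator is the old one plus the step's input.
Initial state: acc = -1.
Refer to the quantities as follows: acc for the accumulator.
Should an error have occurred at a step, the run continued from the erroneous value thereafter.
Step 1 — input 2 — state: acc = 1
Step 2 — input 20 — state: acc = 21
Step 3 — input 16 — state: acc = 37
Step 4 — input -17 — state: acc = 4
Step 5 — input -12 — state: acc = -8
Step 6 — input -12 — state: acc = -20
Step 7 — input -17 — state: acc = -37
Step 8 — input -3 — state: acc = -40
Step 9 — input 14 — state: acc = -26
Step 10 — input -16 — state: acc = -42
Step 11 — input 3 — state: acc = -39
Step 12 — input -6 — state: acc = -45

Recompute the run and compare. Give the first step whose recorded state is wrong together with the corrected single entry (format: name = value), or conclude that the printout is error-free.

step 1: acc = -1 + 2 = 1 -> consistent with the printout
step 2: acc = 1 + 20 = 21 -> exactly as logged
step 3: acc = 21 + 16 = 37 -> confirmed correct
step 4: acc = 37 + -17 = 20 -> a discrepancy with the printout
That makes step 4 the first incorrect line — acc = 20 is what it should show.

step 4, acc = 20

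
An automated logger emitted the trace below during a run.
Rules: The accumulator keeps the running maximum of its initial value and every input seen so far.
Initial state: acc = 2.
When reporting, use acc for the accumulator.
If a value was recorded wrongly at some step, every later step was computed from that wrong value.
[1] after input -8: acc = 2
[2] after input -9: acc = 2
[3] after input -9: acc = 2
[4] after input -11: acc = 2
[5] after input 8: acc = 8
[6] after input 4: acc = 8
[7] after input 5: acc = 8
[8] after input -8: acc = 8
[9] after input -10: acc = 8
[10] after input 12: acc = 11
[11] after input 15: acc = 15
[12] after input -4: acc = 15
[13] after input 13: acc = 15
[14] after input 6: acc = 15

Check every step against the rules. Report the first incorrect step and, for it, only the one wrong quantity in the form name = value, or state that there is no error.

Recomputing the run from the initial state:
step 1: acc = 2
step 2: acc = 2
step 3: acc = 2
step 4: acc = 2
step 5: acc = 8
step 6: acc = 8
step 7: acc = 8
step 8: acc = 8
step 9: acc = 8
step 10: acc = 12
step 11: acc = 15
step 12: acc = 15
step 13: acc = 15
step 14: acc = 15
The first disagreement with the trace is at step 10, where the value should be acc = 12.

step 10, acc = 12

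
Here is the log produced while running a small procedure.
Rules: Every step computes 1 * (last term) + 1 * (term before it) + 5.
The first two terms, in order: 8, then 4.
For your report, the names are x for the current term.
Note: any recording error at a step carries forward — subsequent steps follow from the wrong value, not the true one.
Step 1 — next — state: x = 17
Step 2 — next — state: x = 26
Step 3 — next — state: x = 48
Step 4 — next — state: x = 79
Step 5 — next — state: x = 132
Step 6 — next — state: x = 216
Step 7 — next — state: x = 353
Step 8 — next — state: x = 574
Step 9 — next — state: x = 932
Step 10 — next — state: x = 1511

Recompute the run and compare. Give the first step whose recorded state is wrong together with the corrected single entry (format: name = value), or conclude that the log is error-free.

no error

Recomputing the run from the initial state:
step 1: x = 17
step 2: x = 26
step 3: x = 48
step 4: x = 79
step 5: x = 132
step 6: x = 216
step 7: x = 353
step 8: x = 574
step 9: x = 932
step 10: x = 1511
This matches the log at every step.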